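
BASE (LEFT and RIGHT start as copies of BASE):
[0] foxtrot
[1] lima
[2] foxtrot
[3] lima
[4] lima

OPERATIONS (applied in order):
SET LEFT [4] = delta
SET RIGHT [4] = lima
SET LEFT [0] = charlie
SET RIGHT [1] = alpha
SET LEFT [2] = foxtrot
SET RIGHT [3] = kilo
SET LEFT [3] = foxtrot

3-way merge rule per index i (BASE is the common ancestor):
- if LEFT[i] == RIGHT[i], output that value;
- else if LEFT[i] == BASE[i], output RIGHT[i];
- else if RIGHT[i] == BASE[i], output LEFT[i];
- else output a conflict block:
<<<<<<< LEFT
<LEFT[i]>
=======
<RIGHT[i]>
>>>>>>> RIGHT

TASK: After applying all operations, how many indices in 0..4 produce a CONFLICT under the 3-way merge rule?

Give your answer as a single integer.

Answer: 1

Derivation:
Final LEFT:  [charlie, lima, foxtrot, foxtrot, delta]
Final RIGHT: [foxtrot, alpha, foxtrot, kilo, lima]
i=0: L=charlie, R=foxtrot=BASE -> take LEFT -> charlie
i=1: L=lima=BASE, R=alpha -> take RIGHT -> alpha
i=2: L=foxtrot R=foxtrot -> agree -> foxtrot
i=3: BASE=lima L=foxtrot R=kilo all differ -> CONFLICT
i=4: L=delta, R=lima=BASE -> take LEFT -> delta
Conflict count: 1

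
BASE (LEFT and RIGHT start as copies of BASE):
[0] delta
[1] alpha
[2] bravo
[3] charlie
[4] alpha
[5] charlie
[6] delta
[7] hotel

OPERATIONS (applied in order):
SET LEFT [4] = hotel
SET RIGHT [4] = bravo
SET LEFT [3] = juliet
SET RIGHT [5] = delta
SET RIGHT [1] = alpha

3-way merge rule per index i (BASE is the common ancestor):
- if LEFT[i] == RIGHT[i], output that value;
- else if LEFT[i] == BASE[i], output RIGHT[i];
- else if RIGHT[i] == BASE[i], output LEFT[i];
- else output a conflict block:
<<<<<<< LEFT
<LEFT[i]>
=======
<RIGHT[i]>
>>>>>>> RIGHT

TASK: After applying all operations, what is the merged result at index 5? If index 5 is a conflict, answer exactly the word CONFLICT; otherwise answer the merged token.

Answer: delta

Derivation:
Final LEFT:  [delta, alpha, bravo, juliet, hotel, charlie, delta, hotel]
Final RIGHT: [delta, alpha, bravo, charlie, bravo, delta, delta, hotel]
i=0: L=delta R=delta -> agree -> delta
i=1: L=alpha R=alpha -> agree -> alpha
i=2: L=bravo R=bravo -> agree -> bravo
i=3: L=juliet, R=charlie=BASE -> take LEFT -> juliet
i=4: BASE=alpha L=hotel R=bravo all differ -> CONFLICT
i=5: L=charlie=BASE, R=delta -> take RIGHT -> delta
i=6: L=delta R=delta -> agree -> delta
i=7: L=hotel R=hotel -> agree -> hotel
Index 5 -> delta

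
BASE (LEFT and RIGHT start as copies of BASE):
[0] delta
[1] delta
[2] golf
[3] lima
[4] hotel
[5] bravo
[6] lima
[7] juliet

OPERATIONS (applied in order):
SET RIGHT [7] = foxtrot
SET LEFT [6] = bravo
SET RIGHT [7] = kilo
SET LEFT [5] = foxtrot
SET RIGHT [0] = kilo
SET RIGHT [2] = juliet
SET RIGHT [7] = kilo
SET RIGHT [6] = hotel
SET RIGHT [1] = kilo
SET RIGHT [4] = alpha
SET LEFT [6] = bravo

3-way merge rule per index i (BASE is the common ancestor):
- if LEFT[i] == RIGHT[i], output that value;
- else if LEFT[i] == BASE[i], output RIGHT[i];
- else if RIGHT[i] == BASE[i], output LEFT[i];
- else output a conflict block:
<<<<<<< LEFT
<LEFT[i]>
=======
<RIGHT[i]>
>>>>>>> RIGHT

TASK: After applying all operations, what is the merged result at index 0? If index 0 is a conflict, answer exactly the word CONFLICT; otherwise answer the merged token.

Final LEFT:  [delta, delta, golf, lima, hotel, foxtrot, bravo, juliet]
Final RIGHT: [kilo, kilo, juliet, lima, alpha, bravo, hotel, kilo]
i=0: L=delta=BASE, R=kilo -> take RIGHT -> kilo
i=1: L=delta=BASE, R=kilo -> take RIGHT -> kilo
i=2: L=golf=BASE, R=juliet -> take RIGHT -> juliet
i=3: L=lima R=lima -> agree -> lima
i=4: L=hotel=BASE, R=alpha -> take RIGHT -> alpha
i=5: L=foxtrot, R=bravo=BASE -> take LEFT -> foxtrot
i=6: BASE=lima L=bravo R=hotel all differ -> CONFLICT
i=7: L=juliet=BASE, R=kilo -> take RIGHT -> kilo
Index 0 -> kilo

Answer: kilo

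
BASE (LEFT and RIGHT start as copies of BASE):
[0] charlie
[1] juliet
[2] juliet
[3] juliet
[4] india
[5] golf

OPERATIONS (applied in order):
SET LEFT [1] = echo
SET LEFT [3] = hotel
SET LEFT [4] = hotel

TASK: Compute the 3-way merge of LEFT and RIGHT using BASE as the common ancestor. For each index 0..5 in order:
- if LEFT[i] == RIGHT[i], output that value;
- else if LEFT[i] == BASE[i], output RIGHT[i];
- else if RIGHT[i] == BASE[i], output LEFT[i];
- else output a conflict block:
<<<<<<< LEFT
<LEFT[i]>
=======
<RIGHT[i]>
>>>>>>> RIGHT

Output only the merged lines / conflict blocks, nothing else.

Answer: charlie
echo
juliet
hotel
hotel
golf

Derivation:
Final LEFT:  [charlie, echo, juliet, hotel, hotel, golf]
Final RIGHT: [charlie, juliet, juliet, juliet, india, golf]
i=0: L=charlie R=charlie -> agree -> charlie
i=1: L=echo, R=juliet=BASE -> take LEFT -> echo
i=2: L=juliet R=juliet -> agree -> juliet
i=3: L=hotel, R=juliet=BASE -> take LEFT -> hotel
i=4: L=hotel, R=india=BASE -> take LEFT -> hotel
i=5: L=golf R=golf -> agree -> golf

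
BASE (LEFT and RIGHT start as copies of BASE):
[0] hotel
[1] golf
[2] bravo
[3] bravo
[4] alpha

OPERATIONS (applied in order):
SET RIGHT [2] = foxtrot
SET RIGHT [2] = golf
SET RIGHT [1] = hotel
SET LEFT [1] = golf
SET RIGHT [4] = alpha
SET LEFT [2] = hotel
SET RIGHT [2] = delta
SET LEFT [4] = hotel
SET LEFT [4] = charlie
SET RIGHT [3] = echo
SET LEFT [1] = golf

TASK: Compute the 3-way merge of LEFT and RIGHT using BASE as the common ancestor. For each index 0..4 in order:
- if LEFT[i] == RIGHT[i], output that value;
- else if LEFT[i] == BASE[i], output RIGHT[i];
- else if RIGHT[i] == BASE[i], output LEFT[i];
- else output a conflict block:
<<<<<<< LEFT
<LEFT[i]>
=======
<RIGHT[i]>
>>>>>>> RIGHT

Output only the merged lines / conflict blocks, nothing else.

Final LEFT:  [hotel, golf, hotel, bravo, charlie]
Final RIGHT: [hotel, hotel, delta, echo, alpha]
i=0: L=hotel R=hotel -> agree -> hotel
i=1: L=golf=BASE, R=hotel -> take RIGHT -> hotel
i=2: BASE=bravo L=hotel R=delta all differ -> CONFLICT
i=3: L=bravo=BASE, R=echo -> take RIGHT -> echo
i=4: L=charlie, R=alpha=BASE -> take LEFT -> charlie

Answer: hotel
hotel
<<<<<<< LEFT
hotel
=======
delta
>>>>>>> RIGHT
echo
charlie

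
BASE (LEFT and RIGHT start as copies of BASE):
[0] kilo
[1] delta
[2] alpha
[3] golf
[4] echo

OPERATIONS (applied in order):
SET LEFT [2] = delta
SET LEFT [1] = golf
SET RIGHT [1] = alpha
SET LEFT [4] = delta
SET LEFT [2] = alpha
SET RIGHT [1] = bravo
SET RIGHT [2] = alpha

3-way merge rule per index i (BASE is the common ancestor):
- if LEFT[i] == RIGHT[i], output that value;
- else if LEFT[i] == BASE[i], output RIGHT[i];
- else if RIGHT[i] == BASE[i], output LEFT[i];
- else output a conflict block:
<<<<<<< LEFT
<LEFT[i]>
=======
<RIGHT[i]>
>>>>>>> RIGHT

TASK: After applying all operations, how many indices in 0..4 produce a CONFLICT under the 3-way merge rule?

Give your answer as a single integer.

Final LEFT:  [kilo, golf, alpha, golf, delta]
Final RIGHT: [kilo, bravo, alpha, golf, echo]
i=0: L=kilo R=kilo -> agree -> kilo
i=1: BASE=delta L=golf R=bravo all differ -> CONFLICT
i=2: L=alpha R=alpha -> agree -> alpha
i=3: L=golf R=golf -> agree -> golf
i=4: L=delta, R=echo=BASE -> take LEFT -> delta
Conflict count: 1

Answer: 1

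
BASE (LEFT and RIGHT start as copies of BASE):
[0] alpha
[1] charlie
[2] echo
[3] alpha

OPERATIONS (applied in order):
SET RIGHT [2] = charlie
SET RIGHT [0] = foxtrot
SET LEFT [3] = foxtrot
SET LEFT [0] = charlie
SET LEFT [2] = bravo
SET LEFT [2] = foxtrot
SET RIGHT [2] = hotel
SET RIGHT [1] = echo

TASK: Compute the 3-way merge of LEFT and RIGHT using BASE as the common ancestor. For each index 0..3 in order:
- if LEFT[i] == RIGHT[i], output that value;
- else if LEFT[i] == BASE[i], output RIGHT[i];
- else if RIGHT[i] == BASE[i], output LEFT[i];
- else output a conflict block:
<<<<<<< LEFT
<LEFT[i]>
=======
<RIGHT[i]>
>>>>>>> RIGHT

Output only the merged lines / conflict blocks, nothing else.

Answer: <<<<<<< LEFT
charlie
=======
foxtrot
>>>>>>> RIGHT
echo
<<<<<<< LEFT
foxtrot
=======
hotel
>>>>>>> RIGHT
foxtrot

Derivation:
Final LEFT:  [charlie, charlie, foxtrot, foxtrot]
Final RIGHT: [foxtrot, echo, hotel, alpha]
i=0: BASE=alpha L=charlie R=foxtrot all differ -> CONFLICT
i=1: L=charlie=BASE, R=echo -> take RIGHT -> echo
i=2: BASE=echo L=foxtrot R=hotel all differ -> CONFLICT
i=3: L=foxtrot, R=alpha=BASE -> take LEFT -> foxtrot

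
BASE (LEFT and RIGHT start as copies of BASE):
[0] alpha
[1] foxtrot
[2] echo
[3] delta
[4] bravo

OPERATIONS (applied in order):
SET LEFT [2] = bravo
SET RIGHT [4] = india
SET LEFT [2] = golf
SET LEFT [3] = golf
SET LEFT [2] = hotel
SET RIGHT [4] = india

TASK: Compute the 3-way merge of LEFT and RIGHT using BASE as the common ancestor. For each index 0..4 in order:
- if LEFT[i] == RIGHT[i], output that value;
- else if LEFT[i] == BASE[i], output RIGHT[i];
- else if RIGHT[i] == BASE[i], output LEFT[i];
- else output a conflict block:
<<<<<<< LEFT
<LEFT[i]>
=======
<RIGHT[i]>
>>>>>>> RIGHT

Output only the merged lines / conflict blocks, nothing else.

Answer: alpha
foxtrot
hotel
golf
india

Derivation:
Final LEFT:  [alpha, foxtrot, hotel, golf, bravo]
Final RIGHT: [alpha, foxtrot, echo, delta, india]
i=0: L=alpha R=alpha -> agree -> alpha
i=1: L=foxtrot R=foxtrot -> agree -> foxtrot
i=2: L=hotel, R=echo=BASE -> take LEFT -> hotel
i=3: L=golf, R=delta=BASE -> take LEFT -> golf
i=4: L=bravo=BASE, R=india -> take RIGHT -> india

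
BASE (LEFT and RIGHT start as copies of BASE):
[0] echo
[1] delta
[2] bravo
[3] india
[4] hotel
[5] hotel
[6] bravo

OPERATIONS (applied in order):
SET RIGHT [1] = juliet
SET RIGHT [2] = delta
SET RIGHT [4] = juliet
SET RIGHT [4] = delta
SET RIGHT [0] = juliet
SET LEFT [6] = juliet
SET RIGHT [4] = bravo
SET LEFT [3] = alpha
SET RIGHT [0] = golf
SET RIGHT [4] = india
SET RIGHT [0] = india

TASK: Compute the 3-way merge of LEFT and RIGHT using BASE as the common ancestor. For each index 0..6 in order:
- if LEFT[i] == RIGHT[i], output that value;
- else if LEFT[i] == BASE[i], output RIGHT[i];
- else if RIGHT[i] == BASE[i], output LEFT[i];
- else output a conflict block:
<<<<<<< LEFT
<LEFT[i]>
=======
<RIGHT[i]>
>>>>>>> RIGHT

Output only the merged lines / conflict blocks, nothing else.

Answer: india
juliet
delta
alpha
india
hotel
juliet

Derivation:
Final LEFT:  [echo, delta, bravo, alpha, hotel, hotel, juliet]
Final RIGHT: [india, juliet, delta, india, india, hotel, bravo]
i=0: L=echo=BASE, R=india -> take RIGHT -> india
i=1: L=delta=BASE, R=juliet -> take RIGHT -> juliet
i=2: L=bravo=BASE, R=delta -> take RIGHT -> delta
i=3: L=alpha, R=india=BASE -> take LEFT -> alpha
i=4: L=hotel=BASE, R=india -> take RIGHT -> india
i=5: L=hotel R=hotel -> agree -> hotel
i=6: L=juliet, R=bravo=BASE -> take LEFT -> juliet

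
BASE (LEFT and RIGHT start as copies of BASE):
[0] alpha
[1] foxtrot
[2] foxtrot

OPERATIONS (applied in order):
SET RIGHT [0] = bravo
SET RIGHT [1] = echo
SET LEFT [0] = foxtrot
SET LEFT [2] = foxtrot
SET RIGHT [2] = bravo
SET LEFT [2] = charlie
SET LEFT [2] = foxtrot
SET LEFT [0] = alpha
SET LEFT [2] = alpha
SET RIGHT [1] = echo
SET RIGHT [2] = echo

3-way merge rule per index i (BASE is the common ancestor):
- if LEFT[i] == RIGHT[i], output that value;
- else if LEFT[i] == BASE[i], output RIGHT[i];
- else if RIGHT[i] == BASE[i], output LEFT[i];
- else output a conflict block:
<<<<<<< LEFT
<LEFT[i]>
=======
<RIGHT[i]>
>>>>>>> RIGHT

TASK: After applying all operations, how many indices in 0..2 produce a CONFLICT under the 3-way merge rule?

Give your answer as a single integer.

Answer: 1

Derivation:
Final LEFT:  [alpha, foxtrot, alpha]
Final RIGHT: [bravo, echo, echo]
i=0: L=alpha=BASE, R=bravo -> take RIGHT -> bravo
i=1: L=foxtrot=BASE, R=echo -> take RIGHT -> echo
i=2: BASE=foxtrot L=alpha R=echo all differ -> CONFLICT
Conflict count: 1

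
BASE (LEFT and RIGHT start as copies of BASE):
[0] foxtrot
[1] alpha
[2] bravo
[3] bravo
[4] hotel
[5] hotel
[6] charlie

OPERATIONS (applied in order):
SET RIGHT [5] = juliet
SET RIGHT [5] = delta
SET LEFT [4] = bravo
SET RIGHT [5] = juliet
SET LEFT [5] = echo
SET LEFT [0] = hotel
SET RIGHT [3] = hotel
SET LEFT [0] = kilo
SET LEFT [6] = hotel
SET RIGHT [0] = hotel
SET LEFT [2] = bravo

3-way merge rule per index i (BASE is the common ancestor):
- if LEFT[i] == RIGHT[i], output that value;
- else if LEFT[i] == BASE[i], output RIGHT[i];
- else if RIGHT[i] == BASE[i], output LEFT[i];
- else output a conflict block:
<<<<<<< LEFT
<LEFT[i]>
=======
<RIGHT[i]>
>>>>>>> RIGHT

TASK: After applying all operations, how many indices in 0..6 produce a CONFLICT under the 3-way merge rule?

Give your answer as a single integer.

Answer: 2

Derivation:
Final LEFT:  [kilo, alpha, bravo, bravo, bravo, echo, hotel]
Final RIGHT: [hotel, alpha, bravo, hotel, hotel, juliet, charlie]
i=0: BASE=foxtrot L=kilo R=hotel all differ -> CONFLICT
i=1: L=alpha R=alpha -> agree -> alpha
i=2: L=bravo R=bravo -> agree -> bravo
i=3: L=bravo=BASE, R=hotel -> take RIGHT -> hotel
i=4: L=bravo, R=hotel=BASE -> take LEFT -> bravo
i=5: BASE=hotel L=echo R=juliet all differ -> CONFLICT
i=6: L=hotel, R=charlie=BASE -> take LEFT -> hotel
Conflict count: 2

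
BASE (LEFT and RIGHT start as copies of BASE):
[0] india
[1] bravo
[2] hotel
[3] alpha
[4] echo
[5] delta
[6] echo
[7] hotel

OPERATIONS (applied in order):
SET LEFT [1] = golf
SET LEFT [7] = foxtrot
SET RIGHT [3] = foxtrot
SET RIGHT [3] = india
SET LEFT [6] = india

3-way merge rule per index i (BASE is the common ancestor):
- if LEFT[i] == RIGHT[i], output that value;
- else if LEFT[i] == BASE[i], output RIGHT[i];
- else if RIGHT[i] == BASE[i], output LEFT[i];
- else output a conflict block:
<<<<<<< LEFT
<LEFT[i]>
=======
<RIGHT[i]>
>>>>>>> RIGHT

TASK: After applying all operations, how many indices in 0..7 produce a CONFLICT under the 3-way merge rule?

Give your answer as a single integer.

Final LEFT:  [india, golf, hotel, alpha, echo, delta, india, foxtrot]
Final RIGHT: [india, bravo, hotel, india, echo, delta, echo, hotel]
i=0: L=india R=india -> agree -> india
i=1: L=golf, R=bravo=BASE -> take LEFT -> golf
i=2: L=hotel R=hotel -> agree -> hotel
i=3: L=alpha=BASE, R=india -> take RIGHT -> india
i=4: L=echo R=echo -> agree -> echo
i=5: L=delta R=delta -> agree -> delta
i=6: L=india, R=echo=BASE -> take LEFT -> india
i=7: L=foxtrot, R=hotel=BASE -> take LEFT -> foxtrot
Conflict count: 0

Answer: 0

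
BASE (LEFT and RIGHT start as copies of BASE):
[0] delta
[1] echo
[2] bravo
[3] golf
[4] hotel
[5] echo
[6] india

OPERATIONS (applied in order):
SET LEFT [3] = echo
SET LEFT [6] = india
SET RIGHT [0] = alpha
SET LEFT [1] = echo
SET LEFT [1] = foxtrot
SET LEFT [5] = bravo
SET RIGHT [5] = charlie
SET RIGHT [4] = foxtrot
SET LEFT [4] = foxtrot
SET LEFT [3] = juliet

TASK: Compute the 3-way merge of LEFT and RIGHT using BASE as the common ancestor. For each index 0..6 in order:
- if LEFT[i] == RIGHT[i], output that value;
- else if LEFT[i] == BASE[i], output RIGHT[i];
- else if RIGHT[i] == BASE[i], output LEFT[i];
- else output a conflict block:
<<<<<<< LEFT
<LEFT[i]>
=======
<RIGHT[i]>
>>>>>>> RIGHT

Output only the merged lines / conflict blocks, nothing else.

Answer: alpha
foxtrot
bravo
juliet
foxtrot
<<<<<<< LEFT
bravo
=======
charlie
>>>>>>> RIGHT
india

Derivation:
Final LEFT:  [delta, foxtrot, bravo, juliet, foxtrot, bravo, india]
Final RIGHT: [alpha, echo, bravo, golf, foxtrot, charlie, india]
i=0: L=delta=BASE, R=alpha -> take RIGHT -> alpha
i=1: L=foxtrot, R=echo=BASE -> take LEFT -> foxtrot
i=2: L=bravo R=bravo -> agree -> bravo
i=3: L=juliet, R=golf=BASE -> take LEFT -> juliet
i=4: L=foxtrot R=foxtrot -> agree -> foxtrot
i=5: BASE=echo L=bravo R=charlie all differ -> CONFLICT
i=6: L=india R=india -> agree -> india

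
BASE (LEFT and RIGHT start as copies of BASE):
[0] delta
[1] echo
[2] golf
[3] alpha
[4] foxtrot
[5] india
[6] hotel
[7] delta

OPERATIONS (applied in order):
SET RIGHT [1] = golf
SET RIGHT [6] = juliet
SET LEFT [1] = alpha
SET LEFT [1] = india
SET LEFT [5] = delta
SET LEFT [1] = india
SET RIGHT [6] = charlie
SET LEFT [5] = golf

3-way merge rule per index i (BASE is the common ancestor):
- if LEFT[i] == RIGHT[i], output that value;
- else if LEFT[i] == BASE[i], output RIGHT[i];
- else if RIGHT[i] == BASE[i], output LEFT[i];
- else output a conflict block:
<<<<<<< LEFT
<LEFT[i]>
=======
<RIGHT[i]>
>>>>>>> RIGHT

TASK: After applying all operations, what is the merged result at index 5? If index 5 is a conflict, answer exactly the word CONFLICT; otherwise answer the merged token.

Answer: golf

Derivation:
Final LEFT:  [delta, india, golf, alpha, foxtrot, golf, hotel, delta]
Final RIGHT: [delta, golf, golf, alpha, foxtrot, india, charlie, delta]
i=0: L=delta R=delta -> agree -> delta
i=1: BASE=echo L=india R=golf all differ -> CONFLICT
i=2: L=golf R=golf -> agree -> golf
i=3: L=alpha R=alpha -> agree -> alpha
i=4: L=foxtrot R=foxtrot -> agree -> foxtrot
i=5: L=golf, R=india=BASE -> take LEFT -> golf
i=6: L=hotel=BASE, R=charlie -> take RIGHT -> charlie
i=7: L=delta R=delta -> agree -> delta
Index 5 -> golf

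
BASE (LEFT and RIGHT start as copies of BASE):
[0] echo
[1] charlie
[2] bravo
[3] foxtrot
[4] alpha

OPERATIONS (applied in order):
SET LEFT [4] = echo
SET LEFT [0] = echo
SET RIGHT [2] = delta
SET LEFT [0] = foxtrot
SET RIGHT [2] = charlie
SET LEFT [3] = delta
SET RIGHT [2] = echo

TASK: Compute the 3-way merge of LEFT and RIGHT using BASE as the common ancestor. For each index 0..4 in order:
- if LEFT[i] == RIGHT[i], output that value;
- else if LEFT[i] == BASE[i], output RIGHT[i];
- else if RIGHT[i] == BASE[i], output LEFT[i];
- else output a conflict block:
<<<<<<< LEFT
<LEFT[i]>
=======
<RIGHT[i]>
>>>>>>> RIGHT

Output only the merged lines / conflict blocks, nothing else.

Final LEFT:  [foxtrot, charlie, bravo, delta, echo]
Final RIGHT: [echo, charlie, echo, foxtrot, alpha]
i=0: L=foxtrot, R=echo=BASE -> take LEFT -> foxtrot
i=1: L=charlie R=charlie -> agree -> charlie
i=2: L=bravo=BASE, R=echo -> take RIGHT -> echo
i=3: L=delta, R=foxtrot=BASE -> take LEFT -> delta
i=4: L=echo, R=alpha=BASE -> take LEFT -> echo

Answer: foxtrot
charlie
echo
delta
echo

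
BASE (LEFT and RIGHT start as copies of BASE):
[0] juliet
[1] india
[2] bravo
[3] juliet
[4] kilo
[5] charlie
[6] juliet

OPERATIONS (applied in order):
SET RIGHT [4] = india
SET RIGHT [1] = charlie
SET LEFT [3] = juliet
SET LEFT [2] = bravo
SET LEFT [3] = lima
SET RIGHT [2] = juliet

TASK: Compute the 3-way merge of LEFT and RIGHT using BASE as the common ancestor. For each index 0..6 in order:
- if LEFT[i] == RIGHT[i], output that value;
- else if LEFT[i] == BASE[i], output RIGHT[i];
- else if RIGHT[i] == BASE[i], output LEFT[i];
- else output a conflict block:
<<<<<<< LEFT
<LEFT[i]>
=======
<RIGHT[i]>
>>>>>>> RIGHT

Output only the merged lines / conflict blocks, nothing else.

Final LEFT:  [juliet, india, bravo, lima, kilo, charlie, juliet]
Final RIGHT: [juliet, charlie, juliet, juliet, india, charlie, juliet]
i=0: L=juliet R=juliet -> agree -> juliet
i=1: L=india=BASE, R=charlie -> take RIGHT -> charlie
i=2: L=bravo=BASE, R=juliet -> take RIGHT -> juliet
i=3: L=lima, R=juliet=BASE -> take LEFT -> lima
i=4: L=kilo=BASE, R=india -> take RIGHT -> india
i=5: L=charlie R=charlie -> agree -> charlie
i=6: L=juliet R=juliet -> agree -> juliet

Answer: juliet
charlie
juliet
lima
india
charlie
juliet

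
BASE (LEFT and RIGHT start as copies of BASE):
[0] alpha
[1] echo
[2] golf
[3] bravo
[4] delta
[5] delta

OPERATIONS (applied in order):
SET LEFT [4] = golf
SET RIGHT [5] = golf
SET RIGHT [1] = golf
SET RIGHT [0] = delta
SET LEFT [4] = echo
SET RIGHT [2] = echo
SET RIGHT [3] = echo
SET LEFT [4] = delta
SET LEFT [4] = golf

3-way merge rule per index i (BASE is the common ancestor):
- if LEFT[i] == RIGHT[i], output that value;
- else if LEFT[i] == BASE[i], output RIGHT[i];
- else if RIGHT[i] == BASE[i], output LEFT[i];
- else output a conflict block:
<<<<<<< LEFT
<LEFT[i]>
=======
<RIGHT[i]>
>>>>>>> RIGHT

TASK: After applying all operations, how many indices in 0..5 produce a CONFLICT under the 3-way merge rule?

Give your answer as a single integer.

Final LEFT:  [alpha, echo, golf, bravo, golf, delta]
Final RIGHT: [delta, golf, echo, echo, delta, golf]
i=0: L=alpha=BASE, R=delta -> take RIGHT -> delta
i=1: L=echo=BASE, R=golf -> take RIGHT -> golf
i=2: L=golf=BASE, R=echo -> take RIGHT -> echo
i=3: L=bravo=BASE, R=echo -> take RIGHT -> echo
i=4: L=golf, R=delta=BASE -> take LEFT -> golf
i=5: L=delta=BASE, R=golf -> take RIGHT -> golf
Conflict count: 0

Answer: 0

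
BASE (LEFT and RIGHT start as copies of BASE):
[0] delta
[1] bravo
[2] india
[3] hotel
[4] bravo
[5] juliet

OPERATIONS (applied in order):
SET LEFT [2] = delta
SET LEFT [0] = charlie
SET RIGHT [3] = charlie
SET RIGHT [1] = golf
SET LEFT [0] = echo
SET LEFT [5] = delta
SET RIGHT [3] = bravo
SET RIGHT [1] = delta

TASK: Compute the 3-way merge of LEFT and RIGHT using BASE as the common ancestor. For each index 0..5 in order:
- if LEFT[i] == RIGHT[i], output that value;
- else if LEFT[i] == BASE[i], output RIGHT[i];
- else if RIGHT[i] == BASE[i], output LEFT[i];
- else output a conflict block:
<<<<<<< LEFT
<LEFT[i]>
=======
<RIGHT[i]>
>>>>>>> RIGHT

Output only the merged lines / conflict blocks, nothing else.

Final LEFT:  [echo, bravo, delta, hotel, bravo, delta]
Final RIGHT: [delta, delta, india, bravo, bravo, juliet]
i=0: L=echo, R=delta=BASE -> take LEFT -> echo
i=1: L=bravo=BASE, R=delta -> take RIGHT -> delta
i=2: L=delta, R=india=BASE -> take LEFT -> delta
i=3: L=hotel=BASE, R=bravo -> take RIGHT -> bravo
i=4: L=bravo R=bravo -> agree -> bravo
i=5: L=delta, R=juliet=BASE -> take LEFT -> delta

Answer: echo
delta
delta
bravo
bravo
delta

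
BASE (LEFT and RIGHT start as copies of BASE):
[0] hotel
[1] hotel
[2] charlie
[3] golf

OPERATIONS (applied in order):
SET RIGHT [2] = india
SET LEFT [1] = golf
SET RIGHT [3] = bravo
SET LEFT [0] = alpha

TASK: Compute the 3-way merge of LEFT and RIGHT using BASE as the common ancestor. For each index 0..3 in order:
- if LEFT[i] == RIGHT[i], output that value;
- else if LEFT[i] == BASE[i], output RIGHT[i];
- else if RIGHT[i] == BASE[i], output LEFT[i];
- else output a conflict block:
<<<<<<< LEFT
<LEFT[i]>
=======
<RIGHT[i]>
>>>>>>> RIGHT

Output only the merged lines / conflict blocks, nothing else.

Final LEFT:  [alpha, golf, charlie, golf]
Final RIGHT: [hotel, hotel, india, bravo]
i=0: L=alpha, R=hotel=BASE -> take LEFT -> alpha
i=1: L=golf, R=hotel=BASE -> take LEFT -> golf
i=2: L=charlie=BASE, R=india -> take RIGHT -> india
i=3: L=golf=BASE, R=bravo -> take RIGHT -> bravo

Answer: alpha
golf
india
bravo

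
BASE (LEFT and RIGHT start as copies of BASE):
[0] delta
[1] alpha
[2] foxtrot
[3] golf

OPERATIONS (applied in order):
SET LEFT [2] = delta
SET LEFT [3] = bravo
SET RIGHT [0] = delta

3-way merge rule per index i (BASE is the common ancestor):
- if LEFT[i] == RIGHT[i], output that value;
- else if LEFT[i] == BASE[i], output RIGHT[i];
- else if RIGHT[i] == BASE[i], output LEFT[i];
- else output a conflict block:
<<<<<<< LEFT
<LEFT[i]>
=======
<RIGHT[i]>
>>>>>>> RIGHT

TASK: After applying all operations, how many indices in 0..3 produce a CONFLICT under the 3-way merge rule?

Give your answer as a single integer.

Answer: 0

Derivation:
Final LEFT:  [delta, alpha, delta, bravo]
Final RIGHT: [delta, alpha, foxtrot, golf]
i=0: L=delta R=delta -> agree -> delta
i=1: L=alpha R=alpha -> agree -> alpha
i=2: L=delta, R=foxtrot=BASE -> take LEFT -> delta
i=3: L=bravo, R=golf=BASE -> take LEFT -> bravo
Conflict count: 0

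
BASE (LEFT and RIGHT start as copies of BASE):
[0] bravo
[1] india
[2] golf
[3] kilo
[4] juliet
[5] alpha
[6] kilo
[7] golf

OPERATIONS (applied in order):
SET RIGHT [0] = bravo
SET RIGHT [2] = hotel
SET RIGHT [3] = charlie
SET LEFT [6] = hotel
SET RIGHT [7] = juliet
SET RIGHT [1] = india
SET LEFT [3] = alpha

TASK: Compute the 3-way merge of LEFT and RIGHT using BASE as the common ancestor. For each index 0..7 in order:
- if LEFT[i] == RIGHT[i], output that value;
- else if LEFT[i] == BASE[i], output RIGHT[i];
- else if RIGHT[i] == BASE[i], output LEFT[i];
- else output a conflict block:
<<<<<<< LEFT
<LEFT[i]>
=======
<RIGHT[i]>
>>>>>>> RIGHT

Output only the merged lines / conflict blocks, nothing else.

Answer: bravo
india
hotel
<<<<<<< LEFT
alpha
=======
charlie
>>>>>>> RIGHT
juliet
alpha
hotel
juliet

Derivation:
Final LEFT:  [bravo, india, golf, alpha, juliet, alpha, hotel, golf]
Final RIGHT: [bravo, india, hotel, charlie, juliet, alpha, kilo, juliet]
i=0: L=bravo R=bravo -> agree -> bravo
i=1: L=india R=india -> agree -> india
i=2: L=golf=BASE, R=hotel -> take RIGHT -> hotel
i=3: BASE=kilo L=alpha R=charlie all differ -> CONFLICT
i=4: L=juliet R=juliet -> agree -> juliet
i=5: L=alpha R=alpha -> agree -> alpha
i=6: L=hotel, R=kilo=BASE -> take LEFT -> hotel
i=7: L=golf=BASE, R=juliet -> take RIGHT -> juliet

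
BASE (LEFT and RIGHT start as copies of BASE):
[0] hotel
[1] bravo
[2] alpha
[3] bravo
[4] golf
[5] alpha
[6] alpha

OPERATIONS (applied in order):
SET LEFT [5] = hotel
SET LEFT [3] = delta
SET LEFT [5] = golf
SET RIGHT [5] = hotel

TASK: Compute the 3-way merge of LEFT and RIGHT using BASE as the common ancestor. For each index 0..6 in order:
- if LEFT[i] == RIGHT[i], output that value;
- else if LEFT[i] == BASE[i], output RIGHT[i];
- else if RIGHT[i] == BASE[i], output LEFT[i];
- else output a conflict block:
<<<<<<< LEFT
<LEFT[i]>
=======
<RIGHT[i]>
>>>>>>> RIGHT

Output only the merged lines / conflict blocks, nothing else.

Answer: hotel
bravo
alpha
delta
golf
<<<<<<< LEFT
golf
=======
hotel
>>>>>>> RIGHT
alpha

Derivation:
Final LEFT:  [hotel, bravo, alpha, delta, golf, golf, alpha]
Final RIGHT: [hotel, bravo, alpha, bravo, golf, hotel, alpha]
i=0: L=hotel R=hotel -> agree -> hotel
i=1: L=bravo R=bravo -> agree -> bravo
i=2: L=alpha R=alpha -> agree -> alpha
i=3: L=delta, R=bravo=BASE -> take LEFT -> delta
i=4: L=golf R=golf -> agree -> golf
i=5: BASE=alpha L=golf R=hotel all differ -> CONFLICT
i=6: L=alpha R=alpha -> agree -> alpha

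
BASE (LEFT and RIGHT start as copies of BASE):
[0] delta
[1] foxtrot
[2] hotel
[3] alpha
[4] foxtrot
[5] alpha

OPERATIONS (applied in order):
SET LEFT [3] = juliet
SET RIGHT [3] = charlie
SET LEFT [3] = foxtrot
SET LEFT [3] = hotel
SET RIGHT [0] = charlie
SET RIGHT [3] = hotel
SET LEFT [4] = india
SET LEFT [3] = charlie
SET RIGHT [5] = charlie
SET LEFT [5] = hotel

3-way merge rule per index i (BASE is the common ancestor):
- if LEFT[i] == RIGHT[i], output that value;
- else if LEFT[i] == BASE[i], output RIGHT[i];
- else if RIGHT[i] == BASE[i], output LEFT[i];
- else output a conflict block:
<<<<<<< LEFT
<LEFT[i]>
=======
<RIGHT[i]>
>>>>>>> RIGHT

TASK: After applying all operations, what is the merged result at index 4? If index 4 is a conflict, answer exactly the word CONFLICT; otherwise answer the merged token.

Final LEFT:  [delta, foxtrot, hotel, charlie, india, hotel]
Final RIGHT: [charlie, foxtrot, hotel, hotel, foxtrot, charlie]
i=0: L=delta=BASE, R=charlie -> take RIGHT -> charlie
i=1: L=foxtrot R=foxtrot -> agree -> foxtrot
i=2: L=hotel R=hotel -> agree -> hotel
i=3: BASE=alpha L=charlie R=hotel all differ -> CONFLICT
i=4: L=india, R=foxtrot=BASE -> take LEFT -> india
i=5: BASE=alpha L=hotel R=charlie all differ -> CONFLICT
Index 4 -> india

Answer: india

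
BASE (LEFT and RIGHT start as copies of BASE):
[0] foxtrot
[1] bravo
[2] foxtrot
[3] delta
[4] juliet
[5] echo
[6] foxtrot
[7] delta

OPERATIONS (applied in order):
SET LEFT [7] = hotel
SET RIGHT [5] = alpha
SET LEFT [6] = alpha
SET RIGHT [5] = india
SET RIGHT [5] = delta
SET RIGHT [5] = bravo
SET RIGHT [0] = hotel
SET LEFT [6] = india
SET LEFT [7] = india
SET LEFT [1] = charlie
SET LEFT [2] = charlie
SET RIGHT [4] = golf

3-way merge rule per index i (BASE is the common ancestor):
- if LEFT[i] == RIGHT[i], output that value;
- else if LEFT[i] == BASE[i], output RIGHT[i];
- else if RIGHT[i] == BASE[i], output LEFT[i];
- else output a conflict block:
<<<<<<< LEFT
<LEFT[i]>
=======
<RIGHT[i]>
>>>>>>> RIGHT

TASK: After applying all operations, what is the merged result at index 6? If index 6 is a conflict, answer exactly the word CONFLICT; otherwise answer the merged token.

Final LEFT:  [foxtrot, charlie, charlie, delta, juliet, echo, india, india]
Final RIGHT: [hotel, bravo, foxtrot, delta, golf, bravo, foxtrot, delta]
i=0: L=foxtrot=BASE, R=hotel -> take RIGHT -> hotel
i=1: L=charlie, R=bravo=BASE -> take LEFT -> charlie
i=2: L=charlie, R=foxtrot=BASE -> take LEFT -> charlie
i=3: L=delta R=delta -> agree -> delta
i=4: L=juliet=BASE, R=golf -> take RIGHT -> golf
i=5: L=echo=BASE, R=bravo -> take RIGHT -> bravo
i=6: L=india, R=foxtrot=BASE -> take LEFT -> india
i=7: L=india, R=delta=BASE -> take LEFT -> india
Index 6 -> india

Answer: india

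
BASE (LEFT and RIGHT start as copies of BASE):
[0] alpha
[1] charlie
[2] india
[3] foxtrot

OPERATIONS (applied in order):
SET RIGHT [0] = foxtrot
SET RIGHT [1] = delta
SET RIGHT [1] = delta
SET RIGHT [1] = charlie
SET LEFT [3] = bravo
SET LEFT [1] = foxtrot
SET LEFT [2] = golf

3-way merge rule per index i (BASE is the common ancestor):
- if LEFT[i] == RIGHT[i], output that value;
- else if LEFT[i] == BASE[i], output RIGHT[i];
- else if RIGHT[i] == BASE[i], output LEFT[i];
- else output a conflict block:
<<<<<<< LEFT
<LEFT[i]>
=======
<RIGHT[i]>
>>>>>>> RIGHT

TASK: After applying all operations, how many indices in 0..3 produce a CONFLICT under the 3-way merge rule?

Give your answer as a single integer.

Final LEFT:  [alpha, foxtrot, golf, bravo]
Final RIGHT: [foxtrot, charlie, india, foxtrot]
i=0: L=alpha=BASE, R=foxtrot -> take RIGHT -> foxtrot
i=1: L=foxtrot, R=charlie=BASE -> take LEFT -> foxtrot
i=2: L=golf, R=india=BASE -> take LEFT -> golf
i=3: L=bravo, R=foxtrot=BASE -> take LEFT -> bravo
Conflict count: 0

Answer: 0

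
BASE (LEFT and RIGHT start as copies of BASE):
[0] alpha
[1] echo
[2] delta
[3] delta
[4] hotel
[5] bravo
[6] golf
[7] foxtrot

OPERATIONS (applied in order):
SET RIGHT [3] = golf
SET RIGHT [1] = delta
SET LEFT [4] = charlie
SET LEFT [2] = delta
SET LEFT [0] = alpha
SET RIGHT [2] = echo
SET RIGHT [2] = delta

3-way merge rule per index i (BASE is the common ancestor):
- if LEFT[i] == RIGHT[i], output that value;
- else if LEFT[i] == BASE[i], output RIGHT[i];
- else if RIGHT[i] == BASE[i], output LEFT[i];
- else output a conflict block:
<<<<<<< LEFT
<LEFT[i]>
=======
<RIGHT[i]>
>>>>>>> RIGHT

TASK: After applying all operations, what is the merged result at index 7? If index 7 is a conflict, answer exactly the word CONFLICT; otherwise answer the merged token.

Final LEFT:  [alpha, echo, delta, delta, charlie, bravo, golf, foxtrot]
Final RIGHT: [alpha, delta, delta, golf, hotel, bravo, golf, foxtrot]
i=0: L=alpha R=alpha -> agree -> alpha
i=1: L=echo=BASE, R=delta -> take RIGHT -> delta
i=2: L=delta R=delta -> agree -> delta
i=3: L=delta=BASE, R=golf -> take RIGHT -> golf
i=4: L=charlie, R=hotel=BASE -> take LEFT -> charlie
i=5: L=bravo R=bravo -> agree -> bravo
i=6: L=golf R=golf -> agree -> golf
i=7: L=foxtrot R=foxtrot -> agree -> foxtrot
Index 7 -> foxtrot

Answer: foxtrot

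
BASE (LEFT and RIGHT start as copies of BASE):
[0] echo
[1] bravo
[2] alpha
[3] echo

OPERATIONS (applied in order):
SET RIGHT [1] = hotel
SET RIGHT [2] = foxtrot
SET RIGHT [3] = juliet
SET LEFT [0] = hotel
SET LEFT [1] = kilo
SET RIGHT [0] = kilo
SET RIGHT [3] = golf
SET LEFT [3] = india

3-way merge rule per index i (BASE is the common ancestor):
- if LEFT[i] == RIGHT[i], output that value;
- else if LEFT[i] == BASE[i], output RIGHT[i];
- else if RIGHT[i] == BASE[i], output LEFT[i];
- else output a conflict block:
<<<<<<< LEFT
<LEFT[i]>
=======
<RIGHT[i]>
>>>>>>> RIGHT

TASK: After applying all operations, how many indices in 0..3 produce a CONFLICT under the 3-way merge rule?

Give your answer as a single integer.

Answer: 3

Derivation:
Final LEFT:  [hotel, kilo, alpha, india]
Final RIGHT: [kilo, hotel, foxtrot, golf]
i=0: BASE=echo L=hotel R=kilo all differ -> CONFLICT
i=1: BASE=bravo L=kilo R=hotel all differ -> CONFLICT
i=2: L=alpha=BASE, R=foxtrot -> take RIGHT -> foxtrot
i=3: BASE=echo L=india R=golf all differ -> CONFLICT
Conflict count: 3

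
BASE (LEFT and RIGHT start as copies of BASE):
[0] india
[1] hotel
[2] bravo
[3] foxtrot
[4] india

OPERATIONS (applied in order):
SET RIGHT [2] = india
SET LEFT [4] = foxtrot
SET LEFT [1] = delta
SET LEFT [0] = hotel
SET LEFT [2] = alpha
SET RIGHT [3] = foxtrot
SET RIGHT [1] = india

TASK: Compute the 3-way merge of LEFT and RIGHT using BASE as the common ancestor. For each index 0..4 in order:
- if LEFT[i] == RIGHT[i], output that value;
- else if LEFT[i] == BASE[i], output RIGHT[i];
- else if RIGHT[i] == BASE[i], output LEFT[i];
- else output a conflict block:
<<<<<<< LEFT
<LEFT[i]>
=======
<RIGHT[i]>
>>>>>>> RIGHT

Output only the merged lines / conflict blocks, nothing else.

Answer: hotel
<<<<<<< LEFT
delta
=======
india
>>>>>>> RIGHT
<<<<<<< LEFT
alpha
=======
india
>>>>>>> RIGHT
foxtrot
foxtrot

Derivation:
Final LEFT:  [hotel, delta, alpha, foxtrot, foxtrot]
Final RIGHT: [india, india, india, foxtrot, india]
i=0: L=hotel, R=india=BASE -> take LEFT -> hotel
i=1: BASE=hotel L=delta R=india all differ -> CONFLICT
i=2: BASE=bravo L=alpha R=india all differ -> CONFLICT
i=3: L=foxtrot R=foxtrot -> agree -> foxtrot
i=4: L=foxtrot, R=india=BASE -> take LEFT -> foxtrot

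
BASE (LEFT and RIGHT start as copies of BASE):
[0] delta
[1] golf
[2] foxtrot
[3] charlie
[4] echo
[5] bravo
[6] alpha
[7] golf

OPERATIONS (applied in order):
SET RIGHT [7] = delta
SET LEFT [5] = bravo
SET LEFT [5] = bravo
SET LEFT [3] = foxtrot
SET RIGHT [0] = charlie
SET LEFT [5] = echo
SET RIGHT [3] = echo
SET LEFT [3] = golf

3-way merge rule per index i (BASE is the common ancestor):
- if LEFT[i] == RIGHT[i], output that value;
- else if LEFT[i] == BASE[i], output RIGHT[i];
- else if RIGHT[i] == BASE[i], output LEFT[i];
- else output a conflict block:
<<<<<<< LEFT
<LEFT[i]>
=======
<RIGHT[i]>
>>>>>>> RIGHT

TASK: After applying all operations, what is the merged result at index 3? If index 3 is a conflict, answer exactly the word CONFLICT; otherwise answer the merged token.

Answer: CONFLICT

Derivation:
Final LEFT:  [delta, golf, foxtrot, golf, echo, echo, alpha, golf]
Final RIGHT: [charlie, golf, foxtrot, echo, echo, bravo, alpha, delta]
i=0: L=delta=BASE, R=charlie -> take RIGHT -> charlie
i=1: L=golf R=golf -> agree -> golf
i=2: L=foxtrot R=foxtrot -> agree -> foxtrot
i=3: BASE=charlie L=golf R=echo all differ -> CONFLICT
i=4: L=echo R=echo -> agree -> echo
i=5: L=echo, R=bravo=BASE -> take LEFT -> echo
i=6: L=alpha R=alpha -> agree -> alpha
i=7: L=golf=BASE, R=delta -> take RIGHT -> delta
Index 3 -> CONFLICT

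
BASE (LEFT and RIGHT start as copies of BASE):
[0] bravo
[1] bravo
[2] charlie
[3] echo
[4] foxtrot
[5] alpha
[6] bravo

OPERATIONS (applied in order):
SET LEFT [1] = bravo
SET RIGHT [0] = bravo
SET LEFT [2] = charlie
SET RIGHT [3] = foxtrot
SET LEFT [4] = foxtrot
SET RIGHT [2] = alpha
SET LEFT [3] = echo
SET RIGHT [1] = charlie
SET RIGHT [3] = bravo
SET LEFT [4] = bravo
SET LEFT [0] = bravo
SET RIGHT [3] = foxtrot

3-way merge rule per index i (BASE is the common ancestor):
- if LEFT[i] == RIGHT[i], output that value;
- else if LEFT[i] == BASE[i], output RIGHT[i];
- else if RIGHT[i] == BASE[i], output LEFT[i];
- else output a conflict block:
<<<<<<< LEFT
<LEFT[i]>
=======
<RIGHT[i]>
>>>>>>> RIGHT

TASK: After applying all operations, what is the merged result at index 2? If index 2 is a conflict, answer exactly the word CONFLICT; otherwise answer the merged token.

Answer: alpha

Derivation:
Final LEFT:  [bravo, bravo, charlie, echo, bravo, alpha, bravo]
Final RIGHT: [bravo, charlie, alpha, foxtrot, foxtrot, alpha, bravo]
i=0: L=bravo R=bravo -> agree -> bravo
i=1: L=bravo=BASE, R=charlie -> take RIGHT -> charlie
i=2: L=charlie=BASE, R=alpha -> take RIGHT -> alpha
i=3: L=echo=BASE, R=foxtrot -> take RIGHT -> foxtrot
i=4: L=bravo, R=foxtrot=BASE -> take LEFT -> bravo
i=5: L=alpha R=alpha -> agree -> alpha
i=6: L=bravo R=bravo -> agree -> bravo
Index 2 -> alpha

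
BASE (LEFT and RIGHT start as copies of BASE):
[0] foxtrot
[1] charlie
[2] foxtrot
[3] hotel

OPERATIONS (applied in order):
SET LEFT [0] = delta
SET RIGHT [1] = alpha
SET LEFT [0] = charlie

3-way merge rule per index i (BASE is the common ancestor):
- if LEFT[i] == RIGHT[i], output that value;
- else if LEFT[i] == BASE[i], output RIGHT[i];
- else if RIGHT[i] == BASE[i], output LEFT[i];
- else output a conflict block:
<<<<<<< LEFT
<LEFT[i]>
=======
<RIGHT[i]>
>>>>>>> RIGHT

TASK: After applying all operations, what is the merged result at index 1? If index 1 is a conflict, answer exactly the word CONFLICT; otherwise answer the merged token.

Answer: alpha

Derivation:
Final LEFT:  [charlie, charlie, foxtrot, hotel]
Final RIGHT: [foxtrot, alpha, foxtrot, hotel]
i=0: L=charlie, R=foxtrot=BASE -> take LEFT -> charlie
i=1: L=charlie=BASE, R=alpha -> take RIGHT -> alpha
i=2: L=foxtrot R=foxtrot -> agree -> foxtrot
i=3: L=hotel R=hotel -> agree -> hotel
Index 1 -> alpha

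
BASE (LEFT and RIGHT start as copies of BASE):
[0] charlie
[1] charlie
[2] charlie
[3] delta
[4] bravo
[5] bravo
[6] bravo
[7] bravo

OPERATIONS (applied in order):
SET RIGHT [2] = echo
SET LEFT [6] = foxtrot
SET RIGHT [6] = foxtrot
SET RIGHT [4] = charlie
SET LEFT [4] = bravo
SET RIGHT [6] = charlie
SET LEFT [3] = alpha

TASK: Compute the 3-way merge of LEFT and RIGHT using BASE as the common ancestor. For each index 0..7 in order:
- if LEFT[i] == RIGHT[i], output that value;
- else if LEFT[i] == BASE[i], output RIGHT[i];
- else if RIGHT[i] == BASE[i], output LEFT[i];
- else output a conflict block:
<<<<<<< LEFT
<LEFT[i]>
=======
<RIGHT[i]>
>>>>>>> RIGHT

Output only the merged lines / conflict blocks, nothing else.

Final LEFT:  [charlie, charlie, charlie, alpha, bravo, bravo, foxtrot, bravo]
Final RIGHT: [charlie, charlie, echo, delta, charlie, bravo, charlie, bravo]
i=0: L=charlie R=charlie -> agree -> charlie
i=1: L=charlie R=charlie -> agree -> charlie
i=2: L=charlie=BASE, R=echo -> take RIGHT -> echo
i=3: L=alpha, R=delta=BASE -> take LEFT -> alpha
i=4: L=bravo=BASE, R=charlie -> take RIGHT -> charlie
i=5: L=bravo R=bravo -> agree -> bravo
i=6: BASE=bravo L=foxtrot R=charlie all differ -> CONFLICT
i=7: L=bravo R=bravo -> agree -> bravo

Answer: charlie
charlie
echo
alpha
charlie
bravo
<<<<<<< LEFT
foxtrot
=======
charlie
>>>>>>> RIGHT
bravo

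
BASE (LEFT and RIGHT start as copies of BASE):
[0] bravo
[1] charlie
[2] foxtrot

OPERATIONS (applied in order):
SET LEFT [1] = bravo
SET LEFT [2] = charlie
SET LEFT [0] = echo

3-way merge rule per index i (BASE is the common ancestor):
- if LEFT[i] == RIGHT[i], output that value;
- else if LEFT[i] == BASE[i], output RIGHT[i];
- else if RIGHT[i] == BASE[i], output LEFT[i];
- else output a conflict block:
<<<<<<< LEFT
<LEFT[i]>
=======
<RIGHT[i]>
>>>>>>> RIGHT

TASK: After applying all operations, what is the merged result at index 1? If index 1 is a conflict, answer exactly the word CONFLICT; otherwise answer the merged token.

Final LEFT:  [echo, bravo, charlie]
Final RIGHT: [bravo, charlie, foxtrot]
i=0: L=echo, R=bravo=BASE -> take LEFT -> echo
i=1: L=bravo, R=charlie=BASE -> take LEFT -> bravo
i=2: L=charlie, R=foxtrot=BASE -> take LEFT -> charlie
Index 1 -> bravo

Answer: bravo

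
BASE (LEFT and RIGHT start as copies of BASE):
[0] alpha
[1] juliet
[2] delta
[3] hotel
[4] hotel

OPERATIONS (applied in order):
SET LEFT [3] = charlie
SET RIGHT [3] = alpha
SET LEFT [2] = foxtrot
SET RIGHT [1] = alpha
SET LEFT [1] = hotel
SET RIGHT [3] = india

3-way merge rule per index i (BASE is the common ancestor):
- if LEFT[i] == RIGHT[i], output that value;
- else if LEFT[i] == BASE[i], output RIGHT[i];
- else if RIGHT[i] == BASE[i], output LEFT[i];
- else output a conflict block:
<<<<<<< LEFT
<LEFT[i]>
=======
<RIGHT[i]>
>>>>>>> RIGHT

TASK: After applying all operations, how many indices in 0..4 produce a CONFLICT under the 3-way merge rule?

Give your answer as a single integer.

Answer: 2

Derivation:
Final LEFT:  [alpha, hotel, foxtrot, charlie, hotel]
Final RIGHT: [alpha, alpha, delta, india, hotel]
i=0: L=alpha R=alpha -> agree -> alpha
i=1: BASE=juliet L=hotel R=alpha all differ -> CONFLICT
i=2: L=foxtrot, R=delta=BASE -> take LEFT -> foxtrot
i=3: BASE=hotel L=charlie R=india all differ -> CONFLICT
i=4: L=hotel R=hotel -> agree -> hotel
Conflict count: 2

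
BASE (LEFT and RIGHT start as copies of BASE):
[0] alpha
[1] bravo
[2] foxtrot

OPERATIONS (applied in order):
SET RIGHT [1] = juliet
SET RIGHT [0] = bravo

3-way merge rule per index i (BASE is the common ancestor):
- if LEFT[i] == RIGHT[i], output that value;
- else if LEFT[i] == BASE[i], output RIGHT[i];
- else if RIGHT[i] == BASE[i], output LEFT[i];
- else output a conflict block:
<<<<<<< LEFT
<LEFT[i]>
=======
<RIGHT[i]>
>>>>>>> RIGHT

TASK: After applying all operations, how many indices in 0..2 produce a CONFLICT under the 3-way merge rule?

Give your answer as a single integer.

Final LEFT:  [alpha, bravo, foxtrot]
Final RIGHT: [bravo, juliet, foxtrot]
i=0: L=alpha=BASE, R=bravo -> take RIGHT -> bravo
i=1: L=bravo=BASE, R=juliet -> take RIGHT -> juliet
i=2: L=foxtrot R=foxtrot -> agree -> foxtrot
Conflict count: 0

Answer: 0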